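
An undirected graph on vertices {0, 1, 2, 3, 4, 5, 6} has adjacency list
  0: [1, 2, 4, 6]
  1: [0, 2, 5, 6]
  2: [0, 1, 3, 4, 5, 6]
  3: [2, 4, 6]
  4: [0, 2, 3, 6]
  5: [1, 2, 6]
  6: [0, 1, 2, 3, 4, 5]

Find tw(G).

3

A width-3 tree decomposition is:
Bags: B1 = {0, 2, 4, 6}  B2 = {2, 3, 4, 6}  B3 = {0, 1, 2, 6}  B4 = {1, 2, 5, 6}
Tree: B1–B2, B1–B3, B3–B4
The largest bag has 4 vertices, giving width 3; this decomposition certifies tw(G) ≤ 3. Conversely, {0, 1, 2, 6} is a clique of size 4, and the vertices of any clique must share a bag in every tree decomposition; so some bag has ≥ 4 vertices and tw(G) ≥ 3. Hence tw(G) = 3 exactly.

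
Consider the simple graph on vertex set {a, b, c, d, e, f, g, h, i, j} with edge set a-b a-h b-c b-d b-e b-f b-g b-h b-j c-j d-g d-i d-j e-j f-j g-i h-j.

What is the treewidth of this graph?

2

A width-2 tree decomposition is:
Bags: B1 = {b, f, j}  B2 = {b, e, j}  B3 = {b, h, j}  B4 = {b, d, j}  B5 = {b, d, g}  B6 = {d, g, i}  B7 = {b, c, j}  B8 = {a, b, h}
Tree: B1–B2, B1–B3, B3–B4, B4–B5, B5–B6, B1–B7, B3–B8
Each bag holds 3 vertices, so the decomposition has width 2, which upper-bounds the treewidth. On the other hand G contains the 3-clique {b, d, g}. A clique must lie in a single bag of any decomposition, so no decomposition can have width below 2. Hence tw(G) = 2 exactly.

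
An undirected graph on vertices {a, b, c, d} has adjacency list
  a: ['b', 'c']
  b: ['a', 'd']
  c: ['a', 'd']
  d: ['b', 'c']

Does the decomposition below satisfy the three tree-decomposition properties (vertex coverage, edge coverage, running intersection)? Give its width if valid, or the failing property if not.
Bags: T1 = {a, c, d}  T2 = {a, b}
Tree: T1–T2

No — edge (d,b) lies in no bag.

A tree decomposition must satisfy three properties: every vertex lies in some bag; for every edge, both endpoints lie together in some bag; and for every vertex, the bags containing it form a connected subtree. Here edge (d,b) lies in no bag, so the decomposition is invalid.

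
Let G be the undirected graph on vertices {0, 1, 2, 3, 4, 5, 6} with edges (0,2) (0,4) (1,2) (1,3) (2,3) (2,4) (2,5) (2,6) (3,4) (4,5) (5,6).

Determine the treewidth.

A width-2 tree decomposition is:
Bags: B1 = {2, 3, 4}  B2 = {2, 4, 5}  B3 = {0, 2, 4}  B4 = {2, 5, 6}  B5 = {1, 2, 3}
Tree: B1–B2, B1–B3, B2–B4, B1–B5
Each bag holds 3 vertices, so the decomposition has width 2, which upper-bounds the treewidth. For the lower bound, the 3 vertices {1, 2, 3} are pairwise adjacent, and any tree decomposition puts a clique entirely inside one bag — forcing width ≥ 2. Hence tw(G) = 2 exactly.

2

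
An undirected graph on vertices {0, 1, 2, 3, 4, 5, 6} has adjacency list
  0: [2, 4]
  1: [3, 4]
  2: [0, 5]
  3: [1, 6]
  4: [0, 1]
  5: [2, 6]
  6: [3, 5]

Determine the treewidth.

A width-2 tree decomposition is:
Bags: B1 = {0, 2, 5}  B2 = {0, 4, 5}  B3 = {1, 4, 5}  B4 = {1, 3, 5}  B5 = {3, 5, 6}
Tree: B1–B2, B2–B3, B3–B4, B4–B5
Each bag holds 3 vertices, so the decomposition has width 2, which upper-bounds the treewidth. For the lower bound, G contains the cycle 5–2–0–4–1–3–6–5, so G is not a forest; only forests have treewidth ≤ 1, hence tw(G) ≥ 2. Combining the bounds, tw(G) = 2.

2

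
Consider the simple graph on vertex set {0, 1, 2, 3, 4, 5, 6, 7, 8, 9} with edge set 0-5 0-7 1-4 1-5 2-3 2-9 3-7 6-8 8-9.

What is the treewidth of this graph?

A width-1 tree decomposition is:
Bags: B1 = {6, 8}  B2 = {8, 9}  B3 = {2, 9}  B4 = {2, 3}  B5 = {3, 7}  B6 = {0, 7}  B7 = {0, 5}  B8 = {1, 5}  B9 = {1, 4}
Tree: B1–B2, B2–B3, B3–B4, B4–B5, B5–B6, B6–B7, B7–B8, B8–B9
Each bag holds 2 vertices, so the decomposition has width 1, which upper-bounds the treewidth. Since G has at least one edge (e.g. 6–8), it is not an edgeless graph, so tw(G) ≥ 1. Combining the bounds, tw(G) = 1.

1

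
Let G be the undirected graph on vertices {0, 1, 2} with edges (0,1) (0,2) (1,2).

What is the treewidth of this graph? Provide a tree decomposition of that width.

A single bag containing all 3 vertices is trivially a valid decomposition of width 2. On the other hand G contains the 3-clique {0, 1, 2}. A clique must lie in a single bag of any decomposition, so no decomposition can have width below 2. Therefore the treewidth is 2.

Treewidth 2.
Bags: B1 = {0, 1, 2}
Tree: (single bag)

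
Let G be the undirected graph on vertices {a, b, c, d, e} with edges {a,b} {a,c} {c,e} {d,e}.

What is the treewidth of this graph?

A width-1 tree decomposition is:
Bags: B1 = {a, b}  B2 = {a, c}  B3 = {c, e}  B4 = {d, e}
Tree: B1–B2, B2–B3, B3–B4
The largest bag has 2 vertices, giving width 1; this decomposition certifies tw(G) ≤ 1. Since G has at least one edge (e.g. b–a), it is not an edgeless graph, so tw(G) ≥ 1. Hence tw(G) = 1 exactly.

1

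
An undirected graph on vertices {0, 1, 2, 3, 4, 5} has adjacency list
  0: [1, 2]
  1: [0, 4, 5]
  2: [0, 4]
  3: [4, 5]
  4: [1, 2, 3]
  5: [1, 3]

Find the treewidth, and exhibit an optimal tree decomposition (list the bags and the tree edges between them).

The largest bag has 3 vertices, giving width 2; this decomposition certifies tw(G) ≤ 2. For the lower bound, G contains the cycle 0–2–4–1–0, so G is not a forest; only forests have treewidth ≤ 1, hence tw(G) ≥ 2. The upper and lower bounds meet at 2, so that is the treewidth.

Treewidth 2.
One optimal decomposition is:
Bags: B1 = {0, 1, 2}  B2 = {1, 2, 4}  B3 = {1, 4, 5}  B4 = {3, 4, 5}
Tree: B1–B2, B2–B3, B3–B4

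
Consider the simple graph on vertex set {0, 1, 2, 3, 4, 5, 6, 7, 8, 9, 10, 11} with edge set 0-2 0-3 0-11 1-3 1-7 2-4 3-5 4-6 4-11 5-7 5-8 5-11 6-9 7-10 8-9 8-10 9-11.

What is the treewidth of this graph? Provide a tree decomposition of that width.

Treewidth 3.
One such decomposition:
Bags: B1 = {2, 4, 6, 9}  B2 = {2, 4, 9, 11}  B3 = {0, 2, 9, 11}  B4 = {0, 8, 9, 11}  B5 = {0, 5, 8, 11}  B6 = {0, 3, 5, 8}  B7 = {3, 5, 8, 10}  B8 = {3, 5, 7, 10}  B9 = {1, 3, 7, 10}
Tree: B1–B2, B2–B3, B3–B4, B4–B5, B5–B6, B6–B7, B7–B8, B8–B9

The largest bag has 4 vertices, giving width 3; this decomposition certifies tw(G) ≤ 3. For the lower bound: the 4 vertex sets {2,4,6}, {9}, {11}, {0,3,5,8} are disjoint, each induces a connected subgraph, and every pair is joined by at least one edge of G. Contracting each set to a single vertex therefore yields K_{4} as a minor, and since treewidth is minor-monotone, tw(G) ≥ tw(K_{4}) = 3. Hence tw(G) = 3 exactly.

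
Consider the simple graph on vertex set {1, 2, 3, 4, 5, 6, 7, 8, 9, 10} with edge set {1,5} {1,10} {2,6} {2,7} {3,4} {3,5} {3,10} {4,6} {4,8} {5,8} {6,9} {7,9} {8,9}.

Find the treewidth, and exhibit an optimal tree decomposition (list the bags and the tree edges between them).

The largest bag has 3 vertices, giving width 2; this decomposition certifies tw(G) ≤ 2. Since 10–1–5–3–10 is a cycle in G, G is not acyclic. Forests are exactly the graphs of treewidth ≤ 1, so tw(G) ≥ 2. Hence tw(G) = 2 exactly.

Treewidth 2.
Bags: B1 = {1, 3, 10}  B2 = {1, 3, 5}  B3 = {3, 4, 5}  B4 = {4, 5, 8}  B5 = {4, 6, 8}  B6 = {6, 8, 9}  B7 = {2, 6, 9}  B8 = {2, 7, 9}
Tree: B1–B2, B2–B3, B3–B4, B4–B5, B5–B6, B6–B7, B7–B8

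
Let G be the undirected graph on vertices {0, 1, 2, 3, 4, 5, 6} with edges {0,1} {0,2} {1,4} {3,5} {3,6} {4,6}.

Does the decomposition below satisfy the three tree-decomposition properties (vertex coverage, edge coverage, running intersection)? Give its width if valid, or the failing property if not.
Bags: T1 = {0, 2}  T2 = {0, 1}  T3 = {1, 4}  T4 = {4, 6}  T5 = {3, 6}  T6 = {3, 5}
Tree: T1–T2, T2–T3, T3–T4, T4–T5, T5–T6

Yes; width 1.

Every vertex of G appears in some bag (union = {0, 1, 2, 3, 4, 5, 6}); every edge is covered by a bag; and for each vertex v the set of bags containing v is connected in the bag tree. The decomposition is therefore valid. The largest bag has 2 vertices, so the width is 1.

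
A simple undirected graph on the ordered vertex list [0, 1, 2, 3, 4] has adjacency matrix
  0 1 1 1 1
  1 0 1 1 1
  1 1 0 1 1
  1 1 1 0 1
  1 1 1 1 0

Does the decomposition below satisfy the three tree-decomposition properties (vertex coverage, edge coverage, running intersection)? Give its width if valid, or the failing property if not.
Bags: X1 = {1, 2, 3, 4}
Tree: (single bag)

A tree decomposition must satisfy three properties: every vertex lies in some bag; for every edge, both endpoints lie together in some bag; and for every vertex, the bags containing it form a connected subtree. Here vertex 0 appears in no bag, so the decomposition is invalid.

No — vertex 0 appears in no bag.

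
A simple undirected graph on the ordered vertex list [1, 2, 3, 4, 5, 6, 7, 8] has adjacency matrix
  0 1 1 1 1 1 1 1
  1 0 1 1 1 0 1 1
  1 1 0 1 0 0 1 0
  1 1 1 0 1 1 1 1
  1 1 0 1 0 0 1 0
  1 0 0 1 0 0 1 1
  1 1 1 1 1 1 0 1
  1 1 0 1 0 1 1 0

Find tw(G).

4

A width-4 tree decomposition is:
Bags: B1 = {1, 2, 4, 7, 8}  B2 = {1, 4, 6, 7, 8}  B3 = {1, 2, 4, 5, 7}  B4 = {1, 2, 3, 4, 7}
Tree: B1–B2, B1–B3, B3–B4
Each bag holds 5 vertices, so the decomposition has width 4, which upper-bounds the treewidth. On the other hand G contains the 5-clique {1, 2, 4, 7, 8}. A clique must lie in a single bag of any decomposition, so no decomposition can have width below 4. The upper and lower bounds meet at 4, so that is the treewidth.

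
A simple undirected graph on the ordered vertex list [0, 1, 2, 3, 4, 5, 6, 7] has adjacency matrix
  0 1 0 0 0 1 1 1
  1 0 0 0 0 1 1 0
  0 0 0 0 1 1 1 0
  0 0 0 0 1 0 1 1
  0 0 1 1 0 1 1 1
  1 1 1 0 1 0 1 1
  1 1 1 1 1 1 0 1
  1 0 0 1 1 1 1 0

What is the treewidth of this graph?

A width-3 tree decomposition is:
Bags: B1 = {4, 5, 6, 7}  B2 = {3, 4, 6, 7}  B3 = {2, 4, 5, 6}  B4 = {0, 5, 6, 7}  B5 = {0, 1, 5, 6}
Tree: B1–B2, B1–B3, B1–B4, B4–B5
The largest bag has 4 vertices, giving width 3; this decomposition certifies tw(G) ≤ 3. For the lower bound, the 4 vertices {3, 4, 6, 7} are pairwise adjacent, and any tree decomposition puts a clique entirely inside one bag — forcing width ≥ 3. Combining the bounds, tw(G) = 3.

3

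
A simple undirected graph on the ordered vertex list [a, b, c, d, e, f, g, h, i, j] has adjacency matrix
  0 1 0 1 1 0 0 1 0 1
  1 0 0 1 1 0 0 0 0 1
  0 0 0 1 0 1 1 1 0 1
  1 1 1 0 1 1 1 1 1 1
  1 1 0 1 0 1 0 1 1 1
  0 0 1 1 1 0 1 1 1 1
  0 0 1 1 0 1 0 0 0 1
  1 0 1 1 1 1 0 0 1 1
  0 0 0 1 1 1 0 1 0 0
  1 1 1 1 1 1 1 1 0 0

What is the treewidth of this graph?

4

A width-4 tree decomposition is:
Bags: B1 = {d, e, f, h, j}  B2 = {c, d, f, h, j}  B3 = {a, d, e, h, j}  B4 = {c, d, f, g, j}  B5 = {d, e, f, h, i}  B6 = {a, b, d, e, j}
Tree: B1–B2, B1–B3, B2–B4, B1–B5, B3–B6
Every bag has size at most 5, so the width is 5 − 1 = 4 and tw(G) ≤ 4. For the lower bound, the 5 vertices {a, d, e, h, j} are pairwise adjacent, and any tree decomposition puts a clique entirely inside one bag — forcing width ≥ 4. The upper and lower bounds meet at 4, so that is the treewidth.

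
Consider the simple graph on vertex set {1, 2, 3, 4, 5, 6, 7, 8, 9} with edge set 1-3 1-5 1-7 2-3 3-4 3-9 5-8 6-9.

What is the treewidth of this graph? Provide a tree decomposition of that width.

Every bag has size at most 2, so the width is 2 − 1 = 1 and tw(G) ≤ 1. G has an edge, so its treewidth is at least 1. Combining the bounds, tw(G) = 1.

Treewidth 1.
One such decomposition:
Bags: B1 = {1, 3}  B2 = {1, 7}  B3 = {1, 5}  B4 = {5, 8}  B5 = {2, 3}  B6 = {3, 9}  B7 = {3, 4}  B8 = {6, 9}
Tree: B1–B2, B2–B3, B3–B4, B1–B5, B5–B6, B5–B7, B6–B8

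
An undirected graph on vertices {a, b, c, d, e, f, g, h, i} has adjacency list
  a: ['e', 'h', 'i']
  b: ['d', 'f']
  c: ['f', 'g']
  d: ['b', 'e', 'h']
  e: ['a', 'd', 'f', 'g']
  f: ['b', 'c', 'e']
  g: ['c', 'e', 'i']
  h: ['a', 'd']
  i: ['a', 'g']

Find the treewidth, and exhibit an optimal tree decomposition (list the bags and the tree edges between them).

Treewidth 3.
One optimal decomposition is:
Bags: B1 = {a, g, h, i}  B2 = {a, e, g, h}  B3 = {d, e, g, h}  B4 = {c, d, e, g}  B5 = {c, d, e, f}  B6 = {b, c, d, f}
Tree: B1–B2, B2–B3, B3–B4, B4–B5, B5–B6

The largest bag has 4 vertices, giving width 3; this decomposition certifies tw(G) ≤ 3. For the lower bound: the 4 vertex sets {a,h,i}, {g}, {e}, {b,c,d,f} are disjoint, each induces a connected subgraph, and every pair is joined by at least one edge of G. Contracting each set to a single vertex therefore yields K_{4} as a minor, and since treewidth is minor-monotone, tw(G) ≥ tw(K_{4}) = 3. Therefore the treewidth is 3.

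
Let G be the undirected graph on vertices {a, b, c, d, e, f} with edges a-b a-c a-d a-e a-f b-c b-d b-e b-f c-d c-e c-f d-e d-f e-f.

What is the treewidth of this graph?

A width-5 tree decomposition is:
Bags: B1 = {a, b, c, d, e, f}
Tree: (single bag)
A single bag containing all 6 vertices is trivially a valid decomposition of width 5. For the lower bound, the 6 vertices {a, b, c, d, e, f} are pairwise adjacent, and any tree decomposition puts a clique entirely inside one bag — forcing width ≥ 5. Therefore the treewidth is 5.

5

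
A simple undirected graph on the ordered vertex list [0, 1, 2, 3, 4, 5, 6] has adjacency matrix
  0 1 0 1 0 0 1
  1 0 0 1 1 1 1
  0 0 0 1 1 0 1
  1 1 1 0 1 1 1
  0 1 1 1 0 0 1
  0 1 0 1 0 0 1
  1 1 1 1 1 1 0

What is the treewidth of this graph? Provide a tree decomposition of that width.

The largest bag has 4 vertices, giving width 3; this decomposition certifies tw(G) ≤ 3. Conversely, {0, 1, 3, 6} is a clique of size 4, and the vertices of any clique must share a bag in every tree decomposition; so some bag has ≥ 4 vertices and tw(G) ≥ 3. Hence tw(G) = 3 exactly.

Treewidth 3.
One optimal decomposition is:
Bags: B1 = {0, 1, 3, 6}  B2 = {1, 3, 4, 6}  B3 = {2, 3, 4, 6}  B4 = {1, 3, 5, 6}
Tree: B1–B2, B2–B3, B1–B4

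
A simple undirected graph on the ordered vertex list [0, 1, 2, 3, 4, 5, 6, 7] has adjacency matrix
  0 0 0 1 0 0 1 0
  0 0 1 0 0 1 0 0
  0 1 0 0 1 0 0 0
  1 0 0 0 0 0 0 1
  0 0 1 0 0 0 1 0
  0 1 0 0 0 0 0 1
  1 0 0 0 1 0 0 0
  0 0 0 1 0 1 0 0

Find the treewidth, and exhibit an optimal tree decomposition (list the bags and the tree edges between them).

Treewidth 2.
One optimal decomposition is:
Bags: B1 = {0, 3, 6}  B2 = {3, 6, 7}  B3 = {5, 6, 7}  B4 = {1, 5, 6}  B5 = {1, 2, 6}  B6 = {2, 4, 6}
Tree: B1–B2, B2–B3, B3–B4, B4–B5, B5–B6

Each bag holds 3 vertices, so the decomposition has width 2, which upper-bounds the treewidth. Since 6–0–3–7–5–1–2–4–6 is a cycle in G, G is not acyclic. Forests are exactly the graphs of treewidth ≤ 1, so tw(G) ≥ 2. Therefore the treewidth is 2.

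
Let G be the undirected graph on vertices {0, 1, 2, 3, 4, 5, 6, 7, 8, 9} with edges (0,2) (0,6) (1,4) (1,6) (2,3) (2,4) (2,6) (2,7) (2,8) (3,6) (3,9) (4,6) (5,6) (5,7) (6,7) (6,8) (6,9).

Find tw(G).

A width-2 tree decomposition is:
Bags: B1 = {0, 2, 6}  B2 = {2, 6, 8}  B3 = {2, 3, 6}  B4 = {2, 6, 7}  B5 = {2, 4, 6}  B6 = {1, 4, 6}  B7 = {5, 6, 7}  B8 = {3, 6, 9}
Tree: B1–B2, B2–B3, B3–B4, B1–B5, B5–B6, B4–B7, B3–B8
Each bag holds 3 vertices, so the decomposition has width 2, which upper-bounds the treewidth. On the other hand G contains the 3-clique {1, 4, 6}. A clique must lie in a single bag of any decomposition, so no decomposition can have width below 2. The upper and lower bounds meet at 2, so that is the treewidth.

2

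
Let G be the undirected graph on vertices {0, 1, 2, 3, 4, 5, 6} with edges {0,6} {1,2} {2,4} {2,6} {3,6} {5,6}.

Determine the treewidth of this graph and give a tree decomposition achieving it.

Each bag holds 2 vertices, so the decomposition has width 1, which upper-bounds the treewidth. Any graph with an edge has treewidth ≥ 1, and G has the edge 6–2. Hence tw(G) = 1 exactly.

Treewidth 1.
Bags: B1 = {2, 6}  B2 = {5, 6}  B3 = {1, 2}  B4 = {0, 6}  B5 = {2, 4}  B6 = {3, 6}
Tree: B1–B2, B1–B3, B2–B4, B1–B5, B4–B6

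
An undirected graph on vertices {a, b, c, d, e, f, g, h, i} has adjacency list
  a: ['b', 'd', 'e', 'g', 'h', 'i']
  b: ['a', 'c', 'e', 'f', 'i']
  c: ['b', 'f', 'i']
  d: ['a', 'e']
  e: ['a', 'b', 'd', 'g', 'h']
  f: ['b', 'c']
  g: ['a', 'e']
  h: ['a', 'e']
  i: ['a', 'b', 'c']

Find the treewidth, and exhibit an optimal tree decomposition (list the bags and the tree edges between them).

The largest bag has 3 vertices, giving width 2; this decomposition certifies tw(G) ≤ 2. On the other hand G contains the 3-clique {a, d, e}. A clique must lie in a single bag of any decomposition, so no decomposition can have width below 2. Hence tw(G) = 2 exactly.

Treewidth 2.
Bags: B1 = {b, c, i}  B2 = {a, b, i}  B3 = {b, c, f}  B4 = {a, b, e}  B5 = {a, d, e}  B6 = {a, e, h}  B7 = {a, e, g}
Tree: B1–B2, B1–B3, B2–B4, B4–B5, B4–B6, B6–B7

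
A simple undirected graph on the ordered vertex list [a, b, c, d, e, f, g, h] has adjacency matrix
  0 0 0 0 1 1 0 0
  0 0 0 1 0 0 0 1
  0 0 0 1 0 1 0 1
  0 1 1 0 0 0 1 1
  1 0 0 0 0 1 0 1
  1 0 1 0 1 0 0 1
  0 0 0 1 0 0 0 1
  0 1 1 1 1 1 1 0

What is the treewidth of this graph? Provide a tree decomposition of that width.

Every bag has size at most 3, so the width is 3 − 1 = 2 and tw(G) ≤ 2. Conversely, {d, g, h} is a clique of size 3, and the vertices of any clique must share a bag in every tree decomposition; so some bag has ≥ 3 vertices and tw(G) ≥ 2. Therefore the treewidth is 2.

Treewidth 2.
One optimal decomposition is:
Bags: B1 = {d, g, h}  B2 = {b, d, h}  B3 = {c, d, h}  B4 = {c, f, h}  B5 = {e, f, h}  B6 = {a, e, f}
Tree: B1–B2, B2–B3, B3–B4, B4–B5, B5–B6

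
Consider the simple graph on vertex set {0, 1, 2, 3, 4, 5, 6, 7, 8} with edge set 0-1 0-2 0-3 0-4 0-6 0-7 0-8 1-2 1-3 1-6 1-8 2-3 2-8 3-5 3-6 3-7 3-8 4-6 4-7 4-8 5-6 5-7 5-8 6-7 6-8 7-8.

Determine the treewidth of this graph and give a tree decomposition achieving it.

The largest bag has 5 vertices, giving width 4; this decomposition certifies tw(G) ≤ 4. On the other hand G contains the 5-clique {0, 1, 2, 3, 8}. A clique must lie in a single bag of any decomposition, so no decomposition can have width below 4. Therefore the treewidth is 4.

Treewidth 4.
One such decomposition:
Bags: B1 = {3, 5, 6, 7, 8}  B2 = {0, 3, 6, 7, 8}  B3 = {0, 1, 3, 6, 8}  B4 = {0, 1, 2, 3, 8}  B5 = {0, 4, 6, 7, 8}
Tree: B1–B2, B2–B3, B3–B4, B2–B5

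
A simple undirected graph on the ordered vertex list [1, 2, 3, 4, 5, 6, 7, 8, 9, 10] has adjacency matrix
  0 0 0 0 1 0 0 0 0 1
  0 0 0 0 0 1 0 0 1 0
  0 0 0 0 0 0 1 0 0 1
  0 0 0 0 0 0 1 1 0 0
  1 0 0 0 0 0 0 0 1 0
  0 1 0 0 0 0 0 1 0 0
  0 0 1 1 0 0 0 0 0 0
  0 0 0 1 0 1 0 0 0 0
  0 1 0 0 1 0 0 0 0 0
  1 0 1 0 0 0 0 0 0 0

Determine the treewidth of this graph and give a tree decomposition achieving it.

Treewidth 2.
One such decomposition:
Bags: B1 = {2, 5, 9}  B2 = {1, 2, 5}  B3 = {1, 2, 10}  B4 = {2, 3, 10}  B5 = {2, 3, 7}  B6 = {2, 4, 7}  B7 = {2, 4, 8}  B8 = {2, 6, 8}
Tree: B1–B2, B2–B3, B3–B4, B4–B5, B5–B6, B6–B7, B7–B8

Each bag holds 3 vertices, so the decomposition has width 2, which upper-bounds the treewidth. The edges 2–9–5–1–10–3–7–4–8–6–2 form a cycle, so G is not a tree and its treewidth is at least 2. Therefore the treewidth is 2.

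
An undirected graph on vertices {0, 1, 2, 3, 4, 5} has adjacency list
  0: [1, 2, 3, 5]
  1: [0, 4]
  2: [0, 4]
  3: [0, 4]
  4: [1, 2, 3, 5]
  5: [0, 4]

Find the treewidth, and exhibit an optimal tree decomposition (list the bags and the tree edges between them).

Each bag holds 3 vertices, so the decomposition has width 2, which upper-bounds the treewidth. Since 4–3–0–1–4 is a cycle in G, G is not acyclic. Forests are exactly the graphs of treewidth ≤ 1, so tw(G) ≥ 2. The upper and lower bounds meet at 2, so that is the treewidth.

Treewidth 2.
One optimal decomposition is:
Bags: B1 = {0, 3, 4}  B2 = {0, 1, 4}  B3 = {0, 4, 5}  B4 = {0, 2, 4}
Tree: B1–B2, B2–B3, B3–B4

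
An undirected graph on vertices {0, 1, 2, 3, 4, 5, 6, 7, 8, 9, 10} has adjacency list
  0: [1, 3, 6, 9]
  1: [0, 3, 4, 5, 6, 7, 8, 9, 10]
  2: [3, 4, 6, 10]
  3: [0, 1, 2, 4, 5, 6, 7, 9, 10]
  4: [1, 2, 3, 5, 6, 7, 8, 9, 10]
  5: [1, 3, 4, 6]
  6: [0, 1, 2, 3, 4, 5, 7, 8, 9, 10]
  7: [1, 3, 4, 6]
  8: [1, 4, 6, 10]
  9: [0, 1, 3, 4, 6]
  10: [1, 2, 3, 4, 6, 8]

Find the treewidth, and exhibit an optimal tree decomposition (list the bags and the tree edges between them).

Treewidth 4.
One optimal decomposition is:
Bags: B1 = {1, 3, 4, 6, 9}  B2 = {1, 3, 4, 5, 6}  B3 = {1, 3, 4, 6, 10}  B4 = {1, 3, 4, 6, 7}  B5 = {1, 4, 6, 8, 10}  B6 = {2, 3, 4, 6, 10}  B7 = {0, 1, 3, 6, 9}
Tree: B1–B2, B1–B3, B3–B4, B3–B5, B3–B6, B1–B7

The largest bag has 5 vertices, giving width 4; this decomposition certifies tw(G) ≤ 4. For the lower bound, the 5 vertices {1, 4, 6, 8, 10} are pairwise adjacent, and any tree decomposition puts a clique entirely inside one bag — forcing width ≥ 4. Therefore the treewidth is 4.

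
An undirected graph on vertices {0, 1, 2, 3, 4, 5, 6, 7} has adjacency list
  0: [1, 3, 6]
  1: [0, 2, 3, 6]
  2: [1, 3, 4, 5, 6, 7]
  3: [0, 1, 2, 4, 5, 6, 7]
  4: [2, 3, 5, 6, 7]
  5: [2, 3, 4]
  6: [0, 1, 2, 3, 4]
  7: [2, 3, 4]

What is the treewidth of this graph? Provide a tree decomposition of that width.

Every bag has size at most 4, so the width is 4 − 1 = 3 and tw(G) ≤ 3. Conversely, {0, 1, 3, 6} is a clique of size 4, and the vertices of any clique must share a bag in every tree decomposition; so some bag has ≥ 4 vertices and tw(G) ≥ 3. Therefore the treewidth is 3.

Treewidth 3.
One optimal decomposition is:
Bags: B1 = {2, 3, 4, 6}  B2 = {1, 2, 3, 6}  B3 = {2, 3, 4, 7}  B4 = {2, 3, 4, 5}  B5 = {0, 1, 3, 6}
Tree: B1–B2, B1–B3, B3–B4, B2–B5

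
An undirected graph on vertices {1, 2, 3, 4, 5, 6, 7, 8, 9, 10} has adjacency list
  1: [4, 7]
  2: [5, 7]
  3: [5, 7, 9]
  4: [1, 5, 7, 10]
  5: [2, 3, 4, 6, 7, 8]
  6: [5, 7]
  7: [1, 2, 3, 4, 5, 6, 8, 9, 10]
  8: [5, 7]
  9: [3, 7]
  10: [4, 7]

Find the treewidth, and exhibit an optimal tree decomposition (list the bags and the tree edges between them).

Treewidth 2.
One optimal decomposition is:
Bags: B1 = {2, 5, 7}  B2 = {3, 5, 7}  B3 = {4, 5, 7}  B4 = {5, 6, 7}  B5 = {3, 7, 9}  B6 = {4, 7, 10}  B7 = {5, 7, 8}  B8 = {1, 4, 7}
Tree: B1–B2, B2–B3, B1–B4, B2–B5, B3–B6, B3–B7, B6–B8

Every bag has size at most 3, so the width is 3 − 1 = 2 and tw(G) ≤ 2. Conversely, {1, 4, 7} is a clique of size 3, and the vertices of any clique must share a bag in every tree decomposition; so some bag has ≥ 3 vertices and tw(G) ≥ 2. Hence tw(G) = 2 exactly.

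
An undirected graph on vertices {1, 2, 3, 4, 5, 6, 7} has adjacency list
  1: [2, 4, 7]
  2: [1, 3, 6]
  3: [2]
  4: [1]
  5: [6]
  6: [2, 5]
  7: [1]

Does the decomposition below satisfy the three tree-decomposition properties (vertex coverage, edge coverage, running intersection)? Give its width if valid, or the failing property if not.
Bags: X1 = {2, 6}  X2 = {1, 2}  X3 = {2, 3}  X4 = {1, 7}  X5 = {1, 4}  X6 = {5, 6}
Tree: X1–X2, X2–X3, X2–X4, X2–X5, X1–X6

Checking the three conditions: (i) the bags cover all of {1, 2, 3, 4, 5, 6, 7}; (ii) for each edge, some bag contains both endpoints; (iii) the bags containing any fixed vertex form a subtree. All hold, so the decomposition is valid with width 2 − 1 = 1.

Yes; width 1.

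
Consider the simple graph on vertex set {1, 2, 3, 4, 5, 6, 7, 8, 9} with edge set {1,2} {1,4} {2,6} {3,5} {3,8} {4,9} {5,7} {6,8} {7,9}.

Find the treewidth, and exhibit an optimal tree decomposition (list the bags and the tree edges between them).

Treewidth 2.
One optimal decomposition is:
Bags: B1 = {1, 2, 6}  B2 = {1, 6, 8}  B3 = {1, 3, 8}  B4 = {1, 3, 5}  B5 = {1, 5, 7}  B6 = {1, 7, 9}  B7 = {1, 4, 9}
Tree: B1–B2, B2–B3, B3–B4, B4–B5, B5–B6, B6–B7

Every bag has size at most 3, so the width is 3 − 1 = 2 and tw(G) ≤ 2. For the lower bound, G contains the cycle 1–2–6–8–3–5–7–9–4–1, so G is not a forest; only forests have treewidth ≤ 1, hence tw(G) ≥ 2. Therefore the treewidth is 2.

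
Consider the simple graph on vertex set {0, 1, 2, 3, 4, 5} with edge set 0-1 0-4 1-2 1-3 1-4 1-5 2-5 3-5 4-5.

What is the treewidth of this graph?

2

A width-2 tree decomposition is:
Bags: B1 = {1, 4, 5}  B2 = {1, 3, 5}  B3 = {1, 2, 5}  B4 = {0, 1, 4}
Tree: B1–B2, B2–B3, B1–B4
Every bag has size at most 3, so the width is 3 − 1 = 2 and tw(G) ≤ 2. On the other hand G contains the 3-clique {0, 1, 4}. A clique must lie in a single bag of any decomposition, so no decomposition can have width below 2. The upper and lower bounds meet at 2, so that is the treewidth.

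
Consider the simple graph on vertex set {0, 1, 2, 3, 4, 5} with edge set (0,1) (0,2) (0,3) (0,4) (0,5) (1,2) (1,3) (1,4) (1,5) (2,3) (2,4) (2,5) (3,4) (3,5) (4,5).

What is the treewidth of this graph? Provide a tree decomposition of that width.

A single bag containing all 6 vertices is trivially a valid decomposition of width 5. Conversely, {0, 1, 2, 3, 4, 5} is a clique of size 6, and the vertices of any clique must share a bag in every tree decomposition; so some bag has ≥ 6 vertices and tw(G) ≥ 5. Hence tw(G) = 5 exactly.

Treewidth 5.
Bags: B1 = {0, 1, 2, 3, 4, 5}
Tree: (single bag)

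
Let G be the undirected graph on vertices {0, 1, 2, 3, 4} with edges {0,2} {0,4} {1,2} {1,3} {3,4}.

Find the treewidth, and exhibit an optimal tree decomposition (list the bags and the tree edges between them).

Treewidth 2.
One such decomposition:
Bags: B1 = {0, 3, 4}  B2 = {0, 2, 3}  B3 = {1, 2, 3}
Tree: B1–B2, B2–B3

Every bag has size at most 3, so the width is 3 − 1 = 2 and tw(G) ≤ 2. Since 3–4–0–2–1–3 is a cycle in G, G is not acyclic. Forests are exactly the graphs of treewidth ≤ 1, so tw(G) ≥ 2. Therefore the treewidth is 2.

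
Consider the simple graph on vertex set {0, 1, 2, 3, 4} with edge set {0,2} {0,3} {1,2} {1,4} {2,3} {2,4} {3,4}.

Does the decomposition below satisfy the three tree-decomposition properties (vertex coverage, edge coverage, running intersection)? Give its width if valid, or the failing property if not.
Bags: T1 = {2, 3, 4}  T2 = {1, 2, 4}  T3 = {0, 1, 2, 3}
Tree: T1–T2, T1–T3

No — bags containing vertex 1 are not connected in the tree.

A tree decomposition must satisfy three properties: every vertex lies in some bag; for every edge, both endpoints lie together in some bag; and for every vertex, the bags containing it form a connected subtree. Here bags containing vertex 1 are not connected in the tree, so the decomposition is invalid.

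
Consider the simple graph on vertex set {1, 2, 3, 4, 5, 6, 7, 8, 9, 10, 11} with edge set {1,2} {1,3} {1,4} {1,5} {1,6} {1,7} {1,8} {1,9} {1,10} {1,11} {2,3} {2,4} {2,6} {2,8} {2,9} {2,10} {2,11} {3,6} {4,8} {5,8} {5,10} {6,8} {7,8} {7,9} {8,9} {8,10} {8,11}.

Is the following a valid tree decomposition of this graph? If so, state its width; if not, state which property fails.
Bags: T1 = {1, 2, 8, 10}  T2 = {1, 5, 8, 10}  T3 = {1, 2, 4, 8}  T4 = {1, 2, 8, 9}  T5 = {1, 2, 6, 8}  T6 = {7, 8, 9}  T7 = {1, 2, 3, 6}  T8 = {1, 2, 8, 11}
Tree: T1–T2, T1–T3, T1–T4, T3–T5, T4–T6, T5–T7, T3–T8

No — edge (1,7) lies in no bag.

A tree decomposition must satisfy three properties: every vertex lies in some bag; for every edge, both endpoints lie together in some bag; and for every vertex, the bags containing it form a connected subtree. Here edge (1,7) lies in no bag, so the decomposition is invalid.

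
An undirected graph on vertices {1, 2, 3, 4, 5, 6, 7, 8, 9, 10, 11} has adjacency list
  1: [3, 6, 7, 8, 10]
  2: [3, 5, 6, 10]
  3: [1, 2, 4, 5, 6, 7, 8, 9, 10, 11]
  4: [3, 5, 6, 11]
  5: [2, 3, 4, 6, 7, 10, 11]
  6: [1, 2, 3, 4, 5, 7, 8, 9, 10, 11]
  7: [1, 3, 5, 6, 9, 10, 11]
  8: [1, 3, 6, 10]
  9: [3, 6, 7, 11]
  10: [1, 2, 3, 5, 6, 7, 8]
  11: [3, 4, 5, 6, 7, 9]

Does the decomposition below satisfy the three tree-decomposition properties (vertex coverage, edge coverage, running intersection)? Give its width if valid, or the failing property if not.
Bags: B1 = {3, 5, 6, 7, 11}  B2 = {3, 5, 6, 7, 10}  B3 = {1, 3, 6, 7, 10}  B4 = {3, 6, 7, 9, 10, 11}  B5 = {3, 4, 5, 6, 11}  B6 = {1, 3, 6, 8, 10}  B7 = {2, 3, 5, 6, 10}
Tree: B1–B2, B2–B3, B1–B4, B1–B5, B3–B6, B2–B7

No — bags containing vertex 10 are not connected in the tree.

A tree decomposition must satisfy three properties: every vertex lies in some bag; for every edge, both endpoints lie together in some bag; and for every vertex, the bags containing it form a connected subtree. Here bags containing vertex 10 are not connected in the tree, so the decomposition is invalid.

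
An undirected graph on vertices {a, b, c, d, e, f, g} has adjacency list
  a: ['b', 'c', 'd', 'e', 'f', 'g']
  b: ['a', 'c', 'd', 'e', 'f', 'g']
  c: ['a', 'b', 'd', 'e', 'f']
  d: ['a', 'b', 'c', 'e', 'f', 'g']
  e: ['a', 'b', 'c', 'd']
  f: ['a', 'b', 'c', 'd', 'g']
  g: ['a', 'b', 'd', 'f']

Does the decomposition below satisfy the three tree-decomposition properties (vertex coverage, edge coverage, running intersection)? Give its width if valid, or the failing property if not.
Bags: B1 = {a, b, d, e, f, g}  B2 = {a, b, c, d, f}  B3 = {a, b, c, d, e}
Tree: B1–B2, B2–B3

No — bags containing vertex e are not connected in the tree.

A tree decomposition must satisfy three properties: every vertex lies in some bag; for every edge, both endpoints lie together in some bag; and for every vertex, the bags containing it form a connected subtree. Here bags containing vertex e are not connected in the tree, so the decomposition is invalid.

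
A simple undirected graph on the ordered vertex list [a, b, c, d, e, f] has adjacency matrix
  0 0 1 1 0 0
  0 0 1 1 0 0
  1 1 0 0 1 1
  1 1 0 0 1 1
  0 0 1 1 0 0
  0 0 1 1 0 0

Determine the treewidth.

2

A width-2 tree decomposition is:
Bags: B1 = {c, d, e}  B2 = {a, c, d}  B3 = {b, c, d}  B4 = {c, d, f}
Tree: B1–B2, B2–B3, B3–B4
The largest bag has 3 vertices, giving width 2; this decomposition certifies tw(G) ≤ 2. Since e–c–a–d–e is a cycle in G, G is not acyclic. Forests are exactly the graphs of treewidth ≤ 1, so tw(G) ≥ 2. The upper and lower bounds meet at 2, so that is the treewidth.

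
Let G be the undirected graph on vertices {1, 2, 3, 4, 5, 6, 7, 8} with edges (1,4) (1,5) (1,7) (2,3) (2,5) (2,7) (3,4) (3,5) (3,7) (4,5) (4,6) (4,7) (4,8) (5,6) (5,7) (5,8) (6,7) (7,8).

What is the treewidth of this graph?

3

A width-3 tree decomposition is:
Bags: B1 = {4, 5, 7, 8}  B2 = {3, 4, 5, 7}  B3 = {2, 3, 5, 7}  B4 = {4, 5, 6, 7}  B5 = {1, 4, 5, 7}
Tree: B1–B2, B2–B3, B1–B4, B4–B5
Every bag has size at most 4, so the width is 4 − 1 = 3 and tw(G) ≤ 3. For the lower bound, the 4 vertices {2, 3, 5, 7} are pairwise adjacent, and any tree decomposition puts a clique entirely inside one bag — forcing width ≥ 3. Therefore the treewidth is 3.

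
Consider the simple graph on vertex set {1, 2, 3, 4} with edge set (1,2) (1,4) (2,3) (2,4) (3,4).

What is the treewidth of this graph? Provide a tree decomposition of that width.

Each bag holds 3 vertices, so the decomposition has width 2, which upper-bounds the treewidth. On the other hand G contains the 3-clique {1, 2, 4}. A clique must lie in a single bag of any decomposition, so no decomposition can have width below 2. The upper and lower bounds meet at 2, so that is the treewidth.

Treewidth 2.
One optimal decomposition is:
Bags: B1 = {2, 3, 4}  B2 = {1, 2, 4}
Tree: B1–B2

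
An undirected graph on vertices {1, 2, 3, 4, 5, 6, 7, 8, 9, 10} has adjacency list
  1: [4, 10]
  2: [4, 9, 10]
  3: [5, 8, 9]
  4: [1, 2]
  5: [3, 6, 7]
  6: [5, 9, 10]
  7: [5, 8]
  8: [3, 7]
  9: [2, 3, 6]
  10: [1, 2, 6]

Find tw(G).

2

A width-2 tree decomposition is:
Bags: B1 = {5, 7, 8}  B2 = {3, 5, 8}  B3 = {3, 5, 6}  B4 = {3, 6, 9}  B5 = {6, 9, 10}  B6 = {2, 9, 10}  B7 = {1, 2, 10}  B8 = {1, 2, 4}
Tree: B1–B2, B2–B3, B3–B4, B4–B5, B5–B6, B6–B7, B7–B8
The largest bag has 3 vertices, giving width 2; this decomposition certifies tw(G) ≤ 2. For the lower bound, G contains the cycle 7–8–3–5–7, so G is not a forest; only forests have treewidth ≤ 1, hence tw(G) ≥ 2. Combining the bounds, tw(G) = 2.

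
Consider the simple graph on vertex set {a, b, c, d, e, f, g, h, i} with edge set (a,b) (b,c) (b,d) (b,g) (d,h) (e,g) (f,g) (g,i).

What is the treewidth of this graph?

1

A width-1 tree decomposition is:
Bags: B1 = {b, c}  B2 = {b, g}  B3 = {f, g}  B4 = {b, d}  B5 = {g, i}  B6 = {d, h}  B7 = {e, g}  B8 = {a, b}
Tree: B1–B2, B2–B3, B1–B4, B3–B5, B4–B6, B2–B7, B2–B8
The largest bag has 2 vertices, giving width 1; this decomposition certifies tw(G) ≤ 1. G has an edge, so its treewidth is at least 1. Therefore the treewidth is 1.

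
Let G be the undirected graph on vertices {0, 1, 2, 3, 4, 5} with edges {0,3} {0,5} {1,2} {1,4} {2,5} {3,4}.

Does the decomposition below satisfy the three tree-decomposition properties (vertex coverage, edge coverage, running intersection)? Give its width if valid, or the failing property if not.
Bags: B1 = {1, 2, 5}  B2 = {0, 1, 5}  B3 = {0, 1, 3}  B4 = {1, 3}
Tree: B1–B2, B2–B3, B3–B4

No — vertex 4 appears in no bag.

A tree decomposition must satisfy three properties: every vertex lies in some bag; for every edge, both endpoints lie together in some bag; and for every vertex, the bags containing it form a connected subtree. Here vertex 4 appears in no bag, so the decomposition is invalid.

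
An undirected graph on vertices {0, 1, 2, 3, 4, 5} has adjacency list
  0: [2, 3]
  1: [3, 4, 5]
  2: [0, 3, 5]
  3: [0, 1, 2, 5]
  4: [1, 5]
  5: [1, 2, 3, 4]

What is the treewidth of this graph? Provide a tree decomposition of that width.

Every bag has size at most 3, so the width is 3 − 1 = 2 and tw(G) ≤ 2. For the lower bound, the 3 vertices {1, 3, 5} are pairwise adjacent, and any tree decomposition puts a clique entirely inside one bag — forcing width ≥ 2. The upper and lower bounds meet at 2, so that is the treewidth.

Treewidth 2.
One optimal decomposition is:
Bags: B1 = {1, 3, 5}  B2 = {2, 3, 5}  B3 = {0, 2, 3}  B4 = {1, 4, 5}
Tree: B1–B2, B2–B3, B1–B4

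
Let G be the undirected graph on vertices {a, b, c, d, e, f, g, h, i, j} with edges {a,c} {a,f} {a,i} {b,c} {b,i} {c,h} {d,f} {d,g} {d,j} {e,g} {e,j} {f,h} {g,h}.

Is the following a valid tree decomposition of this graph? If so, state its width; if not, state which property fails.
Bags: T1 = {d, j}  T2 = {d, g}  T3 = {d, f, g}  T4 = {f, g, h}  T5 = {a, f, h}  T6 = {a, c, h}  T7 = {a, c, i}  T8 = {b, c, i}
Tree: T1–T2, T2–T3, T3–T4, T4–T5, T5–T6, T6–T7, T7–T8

No — vertex e appears in no bag.

A tree decomposition must satisfy three properties: every vertex lies in some bag; for every edge, both endpoints lie together in some bag; and for every vertex, the bags containing it form a connected subtree. Here vertex e appears in no bag, so the decomposition is invalid.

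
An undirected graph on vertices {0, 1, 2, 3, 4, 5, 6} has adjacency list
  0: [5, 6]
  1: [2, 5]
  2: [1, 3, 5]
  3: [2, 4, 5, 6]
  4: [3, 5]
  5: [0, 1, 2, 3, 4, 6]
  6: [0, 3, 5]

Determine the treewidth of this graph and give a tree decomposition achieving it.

Each bag holds 3 vertices, so the decomposition has width 2, which upper-bounds the treewidth. Conversely, {0, 5, 6} is a clique of size 3, and the vertices of any clique must share a bag in every tree decomposition; so some bag has ≥ 3 vertices and tw(G) ≥ 2. Therefore the treewidth is 2.

Treewidth 2.
One such decomposition:
Bags: B1 = {3, 5, 6}  B2 = {0, 5, 6}  B3 = {3, 4, 5}  B4 = {2, 3, 5}  B5 = {1, 2, 5}
Tree: B1–B2, B1–B3, B1–B4, B4–B5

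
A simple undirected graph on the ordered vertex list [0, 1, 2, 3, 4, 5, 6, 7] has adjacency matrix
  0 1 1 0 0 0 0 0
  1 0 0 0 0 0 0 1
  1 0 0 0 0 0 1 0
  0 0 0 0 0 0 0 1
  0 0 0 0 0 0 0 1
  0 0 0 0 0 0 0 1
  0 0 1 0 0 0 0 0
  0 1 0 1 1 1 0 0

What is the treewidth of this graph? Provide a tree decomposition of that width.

Treewidth 1.
One such decomposition:
Bags: B1 = {0, 1}  B2 = {0, 2}  B3 = {1, 7}  B4 = {4, 7}  B5 = {3, 7}  B6 = {5, 7}  B7 = {2, 6}
Tree: B1–B2, B1–B3, B3–B4, B4–B5, B5–B6, B2–B7

The largest bag has 2 vertices, giving width 1; this decomposition certifies tw(G) ≤ 1. Any graph with an edge has treewidth ≥ 1, and G has the edge 1–0. Hence tw(G) = 1 exactly.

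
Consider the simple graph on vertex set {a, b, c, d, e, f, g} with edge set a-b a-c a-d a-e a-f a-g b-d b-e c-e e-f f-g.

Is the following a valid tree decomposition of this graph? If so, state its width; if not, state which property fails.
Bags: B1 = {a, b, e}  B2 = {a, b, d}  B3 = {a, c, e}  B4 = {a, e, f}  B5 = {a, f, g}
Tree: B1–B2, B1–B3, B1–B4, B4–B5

Yes; width 2.

Every vertex of G appears in some bag (union = {a, b, c, d, e, f, g}); every edge is covered by a bag; and for each vertex v the set of bags containing v is connected in the bag tree. The decomposition is therefore valid. The largest bag has 3 vertices, so the width is 2.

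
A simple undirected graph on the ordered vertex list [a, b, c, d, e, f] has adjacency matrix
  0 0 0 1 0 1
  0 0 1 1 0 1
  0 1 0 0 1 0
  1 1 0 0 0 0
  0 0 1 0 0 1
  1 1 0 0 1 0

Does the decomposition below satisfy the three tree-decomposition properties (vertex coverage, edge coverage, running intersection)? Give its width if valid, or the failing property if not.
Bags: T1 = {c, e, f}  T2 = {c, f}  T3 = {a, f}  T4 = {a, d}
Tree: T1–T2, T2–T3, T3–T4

A tree decomposition must satisfy three properties: every vertex lies in some bag; for every edge, both endpoints lie together in some bag; and for every vertex, the bags containing it form a connected subtree. Here vertex b appears in no bag, so the decomposition is invalid.

No — vertex b appears in no bag.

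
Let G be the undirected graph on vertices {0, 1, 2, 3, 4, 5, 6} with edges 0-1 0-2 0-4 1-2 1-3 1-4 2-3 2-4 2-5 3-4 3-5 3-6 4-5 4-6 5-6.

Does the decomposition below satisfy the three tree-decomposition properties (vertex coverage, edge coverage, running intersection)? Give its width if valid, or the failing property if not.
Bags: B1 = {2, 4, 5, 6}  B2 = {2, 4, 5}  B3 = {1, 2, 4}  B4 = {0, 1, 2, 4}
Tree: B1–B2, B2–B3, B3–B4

A tree decomposition must satisfy three properties: every vertex lies in some bag; for every edge, both endpoints lie together in some bag; and for every vertex, the bags containing it form a connected subtree. Here vertex 3 appears in no bag, so the decomposition is invalid.

No — vertex 3 appears in no bag.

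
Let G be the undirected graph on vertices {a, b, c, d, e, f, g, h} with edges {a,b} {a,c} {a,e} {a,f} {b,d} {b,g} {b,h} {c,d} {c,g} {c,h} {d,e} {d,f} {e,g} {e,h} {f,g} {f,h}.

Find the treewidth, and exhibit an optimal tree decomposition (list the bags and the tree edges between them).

Treewidth 4.
Bags: B1 = {a, b, c, e, f}  B2 = {b, c, d, e, f}  B3 = {b, c, e, f, h}  B4 = {b, c, e, f, g}
Tree: B1–B2, B2–B3, B3–B4

Each bag holds 5 vertices, so the decomposition has width 4, which upper-bounds the treewidth. For the lower bound: the 5 vertex sets {a,b}, {d,e}, {c,h}, {f}, {g} are disjoint, each induces a connected subgraph, and every pair is joined by at least one edge of G. Contracting each set to a single vertex therefore yields K_{5} as a minor, and since treewidth is minor-monotone, tw(G) ≥ tw(K_{5}) = 4. Therefore the treewidth is 4.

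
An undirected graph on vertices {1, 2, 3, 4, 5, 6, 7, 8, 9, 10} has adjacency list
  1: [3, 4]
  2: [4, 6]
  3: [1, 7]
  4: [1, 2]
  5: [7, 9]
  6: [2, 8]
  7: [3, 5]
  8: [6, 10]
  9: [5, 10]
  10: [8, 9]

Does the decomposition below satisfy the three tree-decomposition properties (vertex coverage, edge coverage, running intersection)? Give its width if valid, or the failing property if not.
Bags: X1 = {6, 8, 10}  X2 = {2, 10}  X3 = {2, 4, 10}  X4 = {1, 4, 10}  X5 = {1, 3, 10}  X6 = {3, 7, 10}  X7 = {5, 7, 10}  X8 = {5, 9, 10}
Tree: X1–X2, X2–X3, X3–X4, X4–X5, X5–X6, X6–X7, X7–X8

No — edge (6,2) lies in no bag.

A tree decomposition must satisfy three properties: every vertex lies in some bag; for every edge, both endpoints lie together in some bag; and for every vertex, the bags containing it form a connected subtree. Here edge (6,2) lies in no bag, so the decomposition is invalid.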